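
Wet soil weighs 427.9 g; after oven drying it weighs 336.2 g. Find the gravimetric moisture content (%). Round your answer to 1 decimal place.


Step 1: Water mass = wet - dry = 427.9 - 336.2 = 91.7 g
Step 2: w = 100 * water mass / dry mass
Step 3: w = 100 * 91.7 / 336.2 = 27.3%

27.3


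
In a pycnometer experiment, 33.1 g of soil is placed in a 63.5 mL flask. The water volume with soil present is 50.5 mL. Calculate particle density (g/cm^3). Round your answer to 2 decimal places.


Step 1: Volume of solids = flask volume - water volume with soil
Step 2: V_solids = 63.5 - 50.5 = 13.0 mL
Step 3: Particle density = mass / V_solids = 33.1 / 13.0 = 2.55 g/cm^3

2.55


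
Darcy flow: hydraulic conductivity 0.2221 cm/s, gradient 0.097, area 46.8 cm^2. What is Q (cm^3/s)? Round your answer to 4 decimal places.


Step 1: Apply Darcy's law: Q = K * i * A
Step 2: Q = 0.2221 * 0.097 * 46.8
Step 3: Q = 1.0082 cm^3/s

1.0082


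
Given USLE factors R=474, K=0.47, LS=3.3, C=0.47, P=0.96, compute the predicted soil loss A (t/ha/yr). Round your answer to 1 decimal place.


Step 1: A = R * K * LS * C * P
Step 2: R * K = 474 * 0.47 = 222.78
Step 3: (R*K) * LS = 222.78 * 3.3 = 735.174
Step 4: * C * P = 735.174 * 0.47 * 0.96 = 331.7
Step 5: A = 331.7 t/(ha*yr)

331.7


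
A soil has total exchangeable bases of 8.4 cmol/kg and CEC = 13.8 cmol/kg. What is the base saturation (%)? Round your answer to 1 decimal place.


Step 1: BS = 100 * (sum of bases) / CEC
Step 2: BS = 100 * 8.4 / 13.8
Step 3: BS = 60.9%

60.9


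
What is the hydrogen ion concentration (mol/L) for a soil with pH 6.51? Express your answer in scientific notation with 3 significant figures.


Step 1: [H+] = 10^(-pH)
Step 2: [H+] = 10^(-6.51)
Step 3: [H+] = 3.09e-07 mol/L

3.09e-07


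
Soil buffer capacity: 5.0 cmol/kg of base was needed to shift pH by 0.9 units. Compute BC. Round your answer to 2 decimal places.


Step 1: BC = change in base / change in pH
Step 2: BC = 5.0 / 0.9
Step 3: BC = 5.56 cmol/(kg*pH unit)

5.56


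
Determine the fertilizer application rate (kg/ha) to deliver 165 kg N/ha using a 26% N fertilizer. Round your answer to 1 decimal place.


Step 1: Fertilizer rate = target N / (N content / 100)
Step 2: Rate = 165 / (26 / 100)
Step 3: Rate = 165 / 0.26
Step 4: Rate = 634.6 kg/ha

634.6


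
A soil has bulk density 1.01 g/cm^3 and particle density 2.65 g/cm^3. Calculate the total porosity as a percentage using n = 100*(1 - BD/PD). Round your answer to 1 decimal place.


Step 1: Formula: n = 100 * (1 - BD / PD)
Step 2: n = 100 * (1 - 1.01 / 2.65)
Step 3: n = 100 * (1 - 0.38113)
Step 4: n = 61.9%

61.9


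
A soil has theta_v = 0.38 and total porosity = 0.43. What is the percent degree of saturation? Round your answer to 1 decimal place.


Step 1: S = 100 * theta_v / n
Step 2: S = 100 * 0.38 / 0.43
Step 3: S = 88.4%

88.4


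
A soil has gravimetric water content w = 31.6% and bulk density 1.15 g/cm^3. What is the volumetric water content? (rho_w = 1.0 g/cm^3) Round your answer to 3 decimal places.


Step 1: theta = (w / 100) * BD / rho_w
Step 2: theta = (31.6 / 100) * 1.15 / 1.0
Step 3: theta = 0.316 * 1.15
Step 4: theta = 0.363

0.363


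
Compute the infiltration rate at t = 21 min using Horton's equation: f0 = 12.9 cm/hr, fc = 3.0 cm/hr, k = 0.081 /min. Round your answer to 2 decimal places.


Step 1: f = fc + (f0 - fc) * exp(-k * t)
Step 2: exp(-0.081 * 21) = 0.182501
Step 3: f = 3.0 + (12.9 - 3.0) * 0.182501
Step 4: f = 3.0 + 9.9 * 0.182501
Step 5: f = 4.81 cm/hr

4.81


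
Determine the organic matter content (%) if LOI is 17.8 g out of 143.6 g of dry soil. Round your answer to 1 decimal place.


Step 1: OM% = 100 * LOI / sample mass
Step 2: OM = 100 * 17.8 / 143.6
Step 3: OM = 12.4%

12.4


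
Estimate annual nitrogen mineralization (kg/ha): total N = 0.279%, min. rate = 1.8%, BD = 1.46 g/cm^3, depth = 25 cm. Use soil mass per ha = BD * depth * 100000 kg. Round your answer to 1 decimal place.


Step 1: Soil mass per ha = BD * depth * 100000 = 1.46 * 25 * 100000 = 3650000 kg
Step 2: Total N pool = soil mass * N%/100 = 3650000 * 0.279/100 = 10183.5 kg/ha
Step 3: N mineralized = N pool * rate%/100 = 10183.5 * 1.8/100 = 183.3 kg/ha/yr

183.3


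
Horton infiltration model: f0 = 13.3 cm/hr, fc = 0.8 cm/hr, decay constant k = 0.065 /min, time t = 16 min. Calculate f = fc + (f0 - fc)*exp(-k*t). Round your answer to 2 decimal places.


Step 1: f = fc + (f0 - fc) * exp(-k * t)
Step 2: exp(-0.065 * 16) = 0.353455
Step 3: f = 0.8 + (13.3 - 0.8) * 0.353455
Step 4: f = 0.8 + 12.5 * 0.353455
Step 5: f = 5.22 cm/hr

5.22


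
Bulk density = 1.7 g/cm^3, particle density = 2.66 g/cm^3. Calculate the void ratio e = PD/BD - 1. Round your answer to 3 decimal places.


Step 1: e = PD / BD - 1
Step 2: e = 2.66 / 1.7 - 1
Step 3: e = 1.56471 - 1
Step 4: e = 0.565

0.565


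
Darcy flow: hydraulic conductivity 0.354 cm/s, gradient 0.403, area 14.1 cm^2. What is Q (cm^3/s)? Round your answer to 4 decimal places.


Step 1: Apply Darcy's law: Q = K * i * A
Step 2: Q = 0.354 * 0.403 * 14.1
Step 3: Q = 2.0115 cm^3/s

2.0115


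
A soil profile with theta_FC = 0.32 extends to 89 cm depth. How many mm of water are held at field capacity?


Step 1: Water (mm) = theta_FC * depth (cm) * 10
Step 2: Water = 0.32 * 89 * 10
Step 3: Water = 284.8 mm

284.8


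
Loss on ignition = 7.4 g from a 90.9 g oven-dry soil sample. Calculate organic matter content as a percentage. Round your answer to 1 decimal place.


Step 1: OM% = 100 * LOI / sample mass
Step 2: OM = 100 * 7.4 / 90.9
Step 3: OM = 8.1%

8.1


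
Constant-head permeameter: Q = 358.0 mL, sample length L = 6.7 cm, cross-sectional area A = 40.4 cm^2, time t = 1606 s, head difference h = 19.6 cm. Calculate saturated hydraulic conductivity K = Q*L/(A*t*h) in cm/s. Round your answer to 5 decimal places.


Step 1: K = Q * L / (A * t * h)
Step 2: Numerator = 358.0 * 6.7 = 2398.6
Step 3: Denominator = 40.4 * 1606 * 19.6 = 1271695.04
Step 4: K = 2398.6 / 1271695.04 = 0.00189 cm/s

0.00189


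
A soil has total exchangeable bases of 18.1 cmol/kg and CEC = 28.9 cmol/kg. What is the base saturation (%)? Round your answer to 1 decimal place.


Step 1: BS = 100 * (sum of bases) / CEC
Step 2: BS = 100 * 18.1 / 28.9
Step 3: BS = 62.6%

62.6


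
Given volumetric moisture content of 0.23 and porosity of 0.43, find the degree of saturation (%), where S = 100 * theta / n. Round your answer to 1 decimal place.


Step 1: S = 100 * theta_v / n
Step 2: S = 100 * 0.23 / 0.43
Step 3: S = 53.5%

53.5


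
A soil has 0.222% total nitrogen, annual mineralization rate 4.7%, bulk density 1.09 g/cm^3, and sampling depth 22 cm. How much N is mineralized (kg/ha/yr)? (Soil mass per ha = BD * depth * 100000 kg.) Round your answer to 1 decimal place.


Step 1: Soil mass per ha = BD * depth * 100000 = 1.09 * 22 * 100000 = 2398000 kg
Step 2: Total N pool = soil mass * N%/100 = 2398000 * 0.222/100 = 5323.56 kg/ha
Step 3: N mineralized = N pool * rate%/100 = 5323.56 * 4.7/100 = 250.2 kg/ha/yr

250.2


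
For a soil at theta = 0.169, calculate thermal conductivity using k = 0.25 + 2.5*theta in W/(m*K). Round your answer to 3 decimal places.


Step 1: k = 0.25 + 2.5 * theta
Step 2: k = 0.25 + 2.5 * 0.169
Step 3: k = 0.25 + 0.423
Step 4: k = 0.673 W/(m*K)

0.673


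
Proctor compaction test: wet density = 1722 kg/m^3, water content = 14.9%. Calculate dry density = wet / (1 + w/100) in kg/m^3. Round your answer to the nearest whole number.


Step 1: Dry density = wet density / (1 + w/100)
Step 2: Dry density = 1722 / (1 + 14.9/100)
Step 3: Dry density = 1722 / 1.149
Step 4: Dry density = 1499 kg/m^3

1499


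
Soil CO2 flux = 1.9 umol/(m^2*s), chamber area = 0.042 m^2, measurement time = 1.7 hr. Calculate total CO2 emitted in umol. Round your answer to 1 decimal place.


Step 1: Convert time to seconds: 1.7 hr * 3600 = 6120.0 s
Step 2: Total = flux * area * time_s
Step 3: Total = 1.9 * 0.042 * 6120.0
Step 4: Total = 488.4 umol

488.4


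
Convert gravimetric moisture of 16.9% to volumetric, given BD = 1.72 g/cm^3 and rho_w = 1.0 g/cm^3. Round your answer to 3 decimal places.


Step 1: theta = (w / 100) * BD / rho_w
Step 2: theta = (16.9 / 100) * 1.72 / 1.0
Step 3: theta = 0.169 * 1.72
Step 4: theta = 0.291

0.291


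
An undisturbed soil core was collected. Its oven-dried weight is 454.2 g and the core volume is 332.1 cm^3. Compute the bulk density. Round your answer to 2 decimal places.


Step 1: Identify the formula: BD = dry mass / volume
Step 2: Substitute values: BD = 454.2 / 332.1
Step 3: BD = 1.37 g/cm^3

1.37


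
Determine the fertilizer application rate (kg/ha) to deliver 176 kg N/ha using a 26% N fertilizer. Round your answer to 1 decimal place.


Step 1: Fertilizer rate = target N / (N content / 100)
Step 2: Rate = 176 / (26 / 100)
Step 3: Rate = 176 / 0.26
Step 4: Rate = 676.9 kg/ha

676.9


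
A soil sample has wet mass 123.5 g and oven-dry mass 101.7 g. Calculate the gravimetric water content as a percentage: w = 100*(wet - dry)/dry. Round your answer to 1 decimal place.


Step 1: Water mass = wet - dry = 123.5 - 101.7 = 21.8 g
Step 2: w = 100 * water mass / dry mass
Step 3: w = 100 * 21.8 / 101.7 = 21.4%

21.4


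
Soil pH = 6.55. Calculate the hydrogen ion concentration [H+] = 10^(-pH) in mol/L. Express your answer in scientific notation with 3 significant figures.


Step 1: [H+] = 10^(-pH)
Step 2: [H+] = 10^(-6.55)
Step 3: [H+] = 2.82e-07 mol/L

2.82e-07


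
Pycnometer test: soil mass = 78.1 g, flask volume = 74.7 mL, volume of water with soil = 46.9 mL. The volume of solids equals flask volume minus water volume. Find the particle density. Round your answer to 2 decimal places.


Step 1: Volume of solids = flask volume - water volume with soil
Step 2: V_solids = 74.7 - 46.9 = 27.8 mL
Step 3: Particle density = mass / V_solids = 78.1 / 27.8 = 2.81 g/cm^3

2.81


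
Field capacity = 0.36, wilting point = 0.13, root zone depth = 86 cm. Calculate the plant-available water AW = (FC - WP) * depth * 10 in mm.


Step 1: Available water = (FC - WP) * depth * 10
Step 2: AW = (0.36 - 0.13) * 86 * 10
Step 3: AW = 0.23 * 86 * 10
Step 4: AW = 197.8 mm

197.8


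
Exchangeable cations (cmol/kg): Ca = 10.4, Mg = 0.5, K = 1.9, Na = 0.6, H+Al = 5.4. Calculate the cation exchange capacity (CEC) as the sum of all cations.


Step 1: CEC = Ca + Mg + K + Na + (H+Al)
Step 2: CEC = 10.4 + 0.5 + 1.9 + 0.6 + 5.4
Step 3: CEC = 18.8 cmol/kg

18.8


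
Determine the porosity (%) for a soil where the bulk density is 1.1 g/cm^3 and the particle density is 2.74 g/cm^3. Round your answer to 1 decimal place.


Step 1: Formula: n = 100 * (1 - BD / PD)
Step 2: n = 100 * (1 - 1.1 / 2.74)
Step 3: n = 100 * (1 - 0.40146)
Step 4: n = 59.9%

59.9


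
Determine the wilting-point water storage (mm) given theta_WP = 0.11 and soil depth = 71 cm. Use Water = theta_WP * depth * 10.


Step 1: Water (mm) = theta_WP * depth * 10
Step 2: Water = 0.11 * 71 * 10
Step 3: Water = 78.1 mm

78.1


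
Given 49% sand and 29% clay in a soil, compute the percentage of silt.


Step 1: sand + silt + clay = 100%
Step 2: silt = 100 - sand - clay
Step 3: silt = 100 - 49 - 29
Step 4: silt = 22%

22


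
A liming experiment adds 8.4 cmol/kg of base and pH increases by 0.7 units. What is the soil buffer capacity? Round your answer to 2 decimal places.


Step 1: BC = change in base / change in pH
Step 2: BC = 8.4 / 0.7
Step 3: BC = 12.0 cmol/(kg*pH unit)

12.0


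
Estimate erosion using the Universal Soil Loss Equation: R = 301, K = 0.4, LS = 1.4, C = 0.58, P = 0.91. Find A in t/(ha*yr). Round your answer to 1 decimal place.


Step 1: A = R * K * LS * C * P
Step 2: R * K = 301 * 0.4 = 120.4
Step 3: (R*K) * LS = 120.4 * 1.4 = 168.56
Step 4: * C * P = 168.56 * 0.58 * 0.91 = 89.0
Step 5: A = 89.0 t/(ha*yr)

89.0


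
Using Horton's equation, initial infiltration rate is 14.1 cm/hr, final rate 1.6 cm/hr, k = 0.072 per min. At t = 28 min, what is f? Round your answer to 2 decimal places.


Step 1: f = fc + (f0 - fc) * exp(-k * t)
Step 2: exp(-0.072 * 28) = 0.133187
Step 3: f = 1.6 + (14.1 - 1.6) * 0.133187
Step 4: f = 1.6 + 12.5 * 0.133187
Step 5: f = 3.26 cm/hr

3.26


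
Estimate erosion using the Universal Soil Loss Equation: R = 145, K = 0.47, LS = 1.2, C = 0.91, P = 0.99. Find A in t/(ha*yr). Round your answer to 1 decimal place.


Step 1: A = R * K * LS * C * P
Step 2: R * K = 145 * 0.47 = 68.15
Step 3: (R*K) * LS = 68.15 * 1.2 = 81.78
Step 4: * C * P = 81.78 * 0.91 * 0.99 = 73.7
Step 5: A = 73.7 t/(ha*yr)

73.7


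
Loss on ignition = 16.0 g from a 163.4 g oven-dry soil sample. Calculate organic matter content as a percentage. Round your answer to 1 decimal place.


Step 1: OM% = 100 * LOI / sample mass
Step 2: OM = 100 * 16.0 / 163.4
Step 3: OM = 9.8%

9.8


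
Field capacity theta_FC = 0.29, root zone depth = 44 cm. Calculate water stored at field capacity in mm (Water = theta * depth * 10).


Step 1: Water (mm) = theta_FC * depth (cm) * 10
Step 2: Water = 0.29 * 44 * 10
Step 3: Water = 127.6 mm

127.6


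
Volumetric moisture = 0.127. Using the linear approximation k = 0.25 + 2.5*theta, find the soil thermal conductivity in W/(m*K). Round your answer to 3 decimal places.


Step 1: k = 0.25 + 2.5 * theta
Step 2: k = 0.25 + 2.5 * 0.127
Step 3: k = 0.25 + 0.318
Step 4: k = 0.568 W/(m*K)

0.568


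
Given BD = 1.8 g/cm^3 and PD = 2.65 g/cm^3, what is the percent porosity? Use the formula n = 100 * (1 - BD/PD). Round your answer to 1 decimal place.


Step 1: Formula: n = 100 * (1 - BD / PD)
Step 2: n = 100 * (1 - 1.8 / 2.65)
Step 3: n = 100 * (1 - 0.67925)
Step 4: n = 32.1%

32.1


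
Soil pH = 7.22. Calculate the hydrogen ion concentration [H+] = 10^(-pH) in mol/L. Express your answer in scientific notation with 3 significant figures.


Step 1: [H+] = 10^(-pH)
Step 2: [H+] = 10^(-7.22)
Step 3: [H+] = 6.03e-08 mol/L

6.03e-08


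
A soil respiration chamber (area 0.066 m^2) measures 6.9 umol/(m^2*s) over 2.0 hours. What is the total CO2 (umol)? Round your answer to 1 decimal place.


Step 1: Convert time to seconds: 2.0 hr * 3600 = 7200.0 s
Step 2: Total = flux * area * time_s
Step 3: Total = 6.9 * 0.066 * 7200.0
Step 4: Total = 3278.9 umol

3278.9


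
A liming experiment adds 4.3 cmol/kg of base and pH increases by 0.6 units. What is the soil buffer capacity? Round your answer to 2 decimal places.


Step 1: BC = change in base / change in pH
Step 2: BC = 4.3 / 0.6
Step 3: BC = 7.17 cmol/(kg*pH unit)

7.17


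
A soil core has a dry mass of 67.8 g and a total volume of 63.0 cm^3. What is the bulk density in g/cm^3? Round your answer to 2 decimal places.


Step 1: Identify the formula: BD = dry mass / volume
Step 2: Substitute values: BD = 67.8 / 63.0
Step 3: BD = 1.08 g/cm^3

1.08


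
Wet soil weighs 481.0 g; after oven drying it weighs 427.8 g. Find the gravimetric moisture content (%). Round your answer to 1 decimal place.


Step 1: Water mass = wet - dry = 481.0 - 427.8 = 53.2 g
Step 2: w = 100 * water mass / dry mass
Step 3: w = 100 * 53.2 / 427.8 = 12.4%

12.4


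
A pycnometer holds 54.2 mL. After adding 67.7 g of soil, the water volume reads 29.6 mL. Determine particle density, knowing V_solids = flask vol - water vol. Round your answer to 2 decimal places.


Step 1: Volume of solids = flask volume - water volume with soil
Step 2: V_solids = 54.2 - 29.6 = 24.6 mL
Step 3: Particle density = mass / V_solids = 67.7 / 24.6 = 2.75 g/cm^3

2.75


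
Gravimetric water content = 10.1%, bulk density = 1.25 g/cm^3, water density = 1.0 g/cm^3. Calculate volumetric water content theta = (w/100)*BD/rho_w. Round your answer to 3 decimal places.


Step 1: theta = (w / 100) * BD / rho_w
Step 2: theta = (10.1 / 100) * 1.25 / 1.0
Step 3: theta = 0.101 * 1.25
Step 4: theta = 0.126

0.126


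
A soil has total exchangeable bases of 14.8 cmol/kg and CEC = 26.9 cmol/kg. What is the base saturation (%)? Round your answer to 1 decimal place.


Step 1: BS = 100 * (sum of bases) / CEC
Step 2: BS = 100 * 14.8 / 26.9
Step 3: BS = 55.0%

55.0


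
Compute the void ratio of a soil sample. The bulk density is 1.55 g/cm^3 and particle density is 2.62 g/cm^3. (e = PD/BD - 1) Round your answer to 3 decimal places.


Step 1: e = PD / BD - 1
Step 2: e = 2.62 / 1.55 - 1
Step 3: e = 1.69032 - 1
Step 4: e = 0.69

0.69


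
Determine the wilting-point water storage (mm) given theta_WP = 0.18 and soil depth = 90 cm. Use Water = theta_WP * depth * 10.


Step 1: Water (mm) = theta_WP * depth * 10
Step 2: Water = 0.18 * 90 * 10
Step 3: Water = 162.0 mm

162.0


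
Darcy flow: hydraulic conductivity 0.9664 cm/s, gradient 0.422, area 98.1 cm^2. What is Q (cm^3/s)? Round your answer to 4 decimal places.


Step 1: Apply Darcy's law: Q = K * i * A
Step 2: Q = 0.9664 * 0.422 * 98.1
Step 3: Q = 40.0072 cm^3/s

40.0072


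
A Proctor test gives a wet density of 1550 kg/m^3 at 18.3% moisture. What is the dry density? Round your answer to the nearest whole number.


Step 1: Dry density = wet density / (1 + w/100)
Step 2: Dry density = 1550 / (1 + 18.3/100)
Step 3: Dry density = 1550 / 1.183
Step 4: Dry density = 1310 kg/m^3

1310


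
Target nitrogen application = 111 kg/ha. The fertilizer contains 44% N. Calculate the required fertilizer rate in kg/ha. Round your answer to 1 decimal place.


Step 1: Fertilizer rate = target N / (N content / 100)
Step 2: Rate = 111 / (44 / 100)
Step 3: Rate = 111 / 0.44
Step 4: Rate = 252.3 kg/ha

252.3


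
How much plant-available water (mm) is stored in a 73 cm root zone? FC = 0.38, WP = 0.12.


Step 1: Available water = (FC - WP) * depth * 10
Step 2: AW = (0.38 - 0.12) * 73 * 10
Step 3: AW = 0.26 * 73 * 10
Step 4: AW = 189.8 mm

189.8


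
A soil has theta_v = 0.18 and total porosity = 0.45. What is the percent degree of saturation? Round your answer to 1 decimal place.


Step 1: S = 100 * theta_v / n
Step 2: S = 100 * 0.18 / 0.45
Step 3: S = 40.0%

40.0


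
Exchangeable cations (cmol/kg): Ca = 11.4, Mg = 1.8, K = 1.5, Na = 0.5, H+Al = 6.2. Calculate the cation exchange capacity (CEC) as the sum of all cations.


Step 1: CEC = Ca + Mg + K + Na + (H+Al)
Step 2: CEC = 11.4 + 1.8 + 1.5 + 0.5 + 6.2
Step 3: CEC = 21.4 cmol/kg

21.4


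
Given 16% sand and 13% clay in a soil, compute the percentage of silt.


Step 1: sand + silt + clay = 100%
Step 2: silt = 100 - sand - clay
Step 3: silt = 100 - 16 - 13
Step 4: silt = 71%

71


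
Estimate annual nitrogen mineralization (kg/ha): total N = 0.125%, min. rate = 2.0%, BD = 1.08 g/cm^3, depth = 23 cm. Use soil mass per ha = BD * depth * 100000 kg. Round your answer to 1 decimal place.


Step 1: Soil mass per ha = BD * depth * 100000 = 1.08 * 23 * 100000 = 2484000 kg
Step 2: Total N pool = soil mass * N%/100 = 2484000 * 0.125/100 = 3105.0 kg/ha
Step 3: N mineralized = N pool * rate%/100 = 3105.0 * 2.0/100 = 62.1 kg/ha/yr

62.1


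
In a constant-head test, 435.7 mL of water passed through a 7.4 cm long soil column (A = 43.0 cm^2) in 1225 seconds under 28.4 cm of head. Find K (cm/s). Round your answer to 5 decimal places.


Step 1: K = Q * L / (A * t * h)
Step 2: Numerator = 435.7 * 7.4 = 3224.18
Step 3: Denominator = 43.0 * 1225 * 28.4 = 1495970.0
Step 4: K = 3224.18 / 1495970.0 = 0.00216 cm/s

0.00216


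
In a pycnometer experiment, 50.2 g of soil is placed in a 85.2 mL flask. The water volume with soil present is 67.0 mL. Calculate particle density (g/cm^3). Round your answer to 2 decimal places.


Step 1: Volume of solids = flask volume - water volume with soil
Step 2: V_solids = 85.2 - 67.0 = 18.2 mL
Step 3: Particle density = mass / V_solids = 50.2 / 18.2 = 2.76 g/cm^3

2.76


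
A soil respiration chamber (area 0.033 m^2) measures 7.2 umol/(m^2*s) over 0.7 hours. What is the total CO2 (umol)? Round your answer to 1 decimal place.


Step 1: Convert time to seconds: 0.7 hr * 3600 = 2520.0 s
Step 2: Total = flux * area * time_s
Step 3: Total = 7.2 * 0.033 * 2520.0
Step 4: Total = 598.8 umol

598.8


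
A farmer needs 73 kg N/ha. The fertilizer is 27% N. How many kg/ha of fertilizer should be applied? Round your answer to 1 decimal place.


Step 1: Fertilizer rate = target N / (N content / 100)
Step 2: Rate = 73 / (27 / 100)
Step 3: Rate = 73 / 0.27
Step 4: Rate = 270.4 kg/ha

270.4


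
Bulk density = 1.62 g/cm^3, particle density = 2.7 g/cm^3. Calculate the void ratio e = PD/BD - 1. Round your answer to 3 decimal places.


Step 1: e = PD / BD - 1
Step 2: e = 2.7 / 1.62 - 1
Step 3: e = 1.66667 - 1
Step 4: e = 0.667

0.667


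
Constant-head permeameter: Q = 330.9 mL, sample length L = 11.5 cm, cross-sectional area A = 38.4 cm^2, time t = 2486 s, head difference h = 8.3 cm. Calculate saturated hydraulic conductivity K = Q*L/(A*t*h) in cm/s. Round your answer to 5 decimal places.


Step 1: K = Q * L / (A * t * h)
Step 2: Numerator = 330.9 * 11.5 = 3805.35
Step 3: Denominator = 38.4 * 2486 * 8.3 = 792337.92
Step 4: K = 3805.35 / 792337.92 = 0.0048 cm/s

0.0048


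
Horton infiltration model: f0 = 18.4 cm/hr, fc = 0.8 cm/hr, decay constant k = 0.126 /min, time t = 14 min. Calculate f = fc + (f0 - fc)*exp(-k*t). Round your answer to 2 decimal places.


Step 1: f = fc + (f0 - fc) * exp(-k * t)
Step 2: exp(-0.126 * 14) = 0.171358
Step 3: f = 0.8 + (18.4 - 0.8) * 0.171358
Step 4: f = 0.8 + 17.6 * 0.171358
Step 5: f = 3.82 cm/hr

3.82


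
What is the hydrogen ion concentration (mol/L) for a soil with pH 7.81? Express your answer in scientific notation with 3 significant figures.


Step 1: [H+] = 10^(-pH)
Step 2: [H+] = 10^(-7.81)
Step 3: [H+] = 1.55e-08 mol/L

1.55e-08


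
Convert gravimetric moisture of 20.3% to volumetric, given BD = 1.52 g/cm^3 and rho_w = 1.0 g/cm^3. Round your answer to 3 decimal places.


Step 1: theta = (w / 100) * BD / rho_w
Step 2: theta = (20.3 / 100) * 1.52 / 1.0
Step 3: theta = 0.203 * 1.52
Step 4: theta = 0.309

0.309


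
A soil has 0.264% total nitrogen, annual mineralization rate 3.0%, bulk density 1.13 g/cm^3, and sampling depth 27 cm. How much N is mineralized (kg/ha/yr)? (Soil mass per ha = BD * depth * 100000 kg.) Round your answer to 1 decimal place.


Step 1: Soil mass per ha = BD * depth * 100000 = 1.13 * 27 * 100000 = 3051000 kg
Step 2: Total N pool = soil mass * N%/100 = 3051000 * 0.264/100 = 8054.64 kg/ha
Step 3: N mineralized = N pool * rate%/100 = 8054.64 * 3.0/100 = 241.6 kg/ha/yr

241.6


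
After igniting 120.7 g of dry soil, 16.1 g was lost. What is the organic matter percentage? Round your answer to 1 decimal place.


Step 1: OM% = 100 * LOI / sample mass
Step 2: OM = 100 * 16.1 / 120.7
Step 3: OM = 13.3%

13.3


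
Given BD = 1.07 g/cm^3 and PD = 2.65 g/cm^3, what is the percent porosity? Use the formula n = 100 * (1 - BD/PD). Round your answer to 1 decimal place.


Step 1: Formula: n = 100 * (1 - BD / PD)
Step 2: n = 100 * (1 - 1.07 / 2.65)
Step 3: n = 100 * (1 - 0.40377)
Step 4: n = 59.6%

59.6


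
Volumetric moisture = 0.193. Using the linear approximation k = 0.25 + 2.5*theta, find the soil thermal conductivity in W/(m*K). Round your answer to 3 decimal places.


Step 1: k = 0.25 + 2.5 * theta
Step 2: k = 0.25 + 2.5 * 0.193
Step 3: k = 0.25 + 0.483
Step 4: k = 0.733 W/(m*K)

0.733


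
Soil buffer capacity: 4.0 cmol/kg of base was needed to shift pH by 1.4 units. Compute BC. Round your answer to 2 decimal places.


Step 1: BC = change in base / change in pH
Step 2: BC = 4.0 / 1.4
Step 3: BC = 2.86 cmol/(kg*pH unit)

2.86


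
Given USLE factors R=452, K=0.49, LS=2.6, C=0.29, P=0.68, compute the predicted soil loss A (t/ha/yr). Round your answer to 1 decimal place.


Step 1: A = R * K * LS * C * P
Step 2: R * K = 452 * 0.49 = 221.48
Step 3: (R*K) * LS = 221.48 * 2.6 = 575.848
Step 4: * C * P = 575.848 * 0.29 * 0.68 = 113.6
Step 5: A = 113.6 t/(ha*yr)

113.6


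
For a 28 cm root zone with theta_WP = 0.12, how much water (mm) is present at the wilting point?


Step 1: Water (mm) = theta_WP * depth * 10
Step 2: Water = 0.12 * 28 * 10
Step 3: Water = 33.6 mm

33.6


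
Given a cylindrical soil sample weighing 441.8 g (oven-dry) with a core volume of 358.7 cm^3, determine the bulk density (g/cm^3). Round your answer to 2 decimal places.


Step 1: Identify the formula: BD = dry mass / volume
Step 2: Substitute values: BD = 441.8 / 358.7
Step 3: BD = 1.23 g/cm^3

1.23


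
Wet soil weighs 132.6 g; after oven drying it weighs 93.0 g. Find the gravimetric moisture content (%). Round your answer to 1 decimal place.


Step 1: Water mass = wet - dry = 132.6 - 93.0 = 39.6 g
Step 2: w = 100 * water mass / dry mass
Step 3: w = 100 * 39.6 / 93.0 = 42.6%

42.6


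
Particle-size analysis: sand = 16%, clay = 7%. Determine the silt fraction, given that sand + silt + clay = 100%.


Step 1: sand + silt + clay = 100%
Step 2: silt = 100 - sand - clay
Step 3: silt = 100 - 16 - 7
Step 4: silt = 77%

77


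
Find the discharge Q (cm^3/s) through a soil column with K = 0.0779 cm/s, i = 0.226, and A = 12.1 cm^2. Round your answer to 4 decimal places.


Step 1: Apply Darcy's law: Q = K * i * A
Step 2: Q = 0.0779 * 0.226 * 12.1
Step 3: Q = 0.213 cm^3/s

0.213


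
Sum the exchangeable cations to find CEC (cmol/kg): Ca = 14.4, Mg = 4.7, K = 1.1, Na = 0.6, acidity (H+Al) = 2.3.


Step 1: CEC = Ca + Mg + K + Na + (H+Al)
Step 2: CEC = 14.4 + 4.7 + 1.1 + 0.6 + 2.3
Step 3: CEC = 23.1 cmol/kg

23.1


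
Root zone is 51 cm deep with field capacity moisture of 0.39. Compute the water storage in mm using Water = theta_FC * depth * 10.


Step 1: Water (mm) = theta_FC * depth (cm) * 10
Step 2: Water = 0.39 * 51 * 10
Step 3: Water = 198.9 mm

198.9


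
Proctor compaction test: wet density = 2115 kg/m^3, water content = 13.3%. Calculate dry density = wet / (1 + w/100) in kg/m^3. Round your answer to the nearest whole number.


Step 1: Dry density = wet density / (1 + w/100)
Step 2: Dry density = 2115 / (1 + 13.3/100)
Step 3: Dry density = 2115 / 1.133
Step 4: Dry density = 1867 kg/m^3

1867


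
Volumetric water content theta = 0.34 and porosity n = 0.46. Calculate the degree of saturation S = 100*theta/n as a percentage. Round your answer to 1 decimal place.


Step 1: S = 100 * theta_v / n
Step 2: S = 100 * 0.34 / 0.46
Step 3: S = 73.9%

73.9


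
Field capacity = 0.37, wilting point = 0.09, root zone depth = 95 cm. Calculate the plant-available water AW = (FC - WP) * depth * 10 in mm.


Step 1: Available water = (FC - WP) * depth * 10
Step 2: AW = (0.37 - 0.09) * 95 * 10
Step 3: AW = 0.28 * 95 * 10
Step 4: AW = 266.0 mm

266.0


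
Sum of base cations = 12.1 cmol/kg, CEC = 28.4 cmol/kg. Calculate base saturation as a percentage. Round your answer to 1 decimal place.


Step 1: BS = 100 * (sum of bases) / CEC
Step 2: BS = 100 * 12.1 / 28.4
Step 3: BS = 42.6%

42.6


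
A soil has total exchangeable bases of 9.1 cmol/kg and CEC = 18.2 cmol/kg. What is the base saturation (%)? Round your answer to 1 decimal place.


Step 1: BS = 100 * (sum of bases) / CEC
Step 2: BS = 100 * 9.1 / 18.2
Step 3: BS = 50.0%

50.0


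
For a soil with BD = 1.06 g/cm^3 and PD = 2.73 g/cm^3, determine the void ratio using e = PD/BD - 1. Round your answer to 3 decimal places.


Step 1: e = PD / BD - 1
Step 2: e = 2.73 / 1.06 - 1
Step 3: e = 2.57547 - 1
Step 4: e = 1.575

1.575


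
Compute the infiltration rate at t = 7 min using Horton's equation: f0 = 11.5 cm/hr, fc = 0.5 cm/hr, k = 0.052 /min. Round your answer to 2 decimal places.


Step 1: f = fc + (f0 - fc) * exp(-k * t)
Step 2: exp(-0.052 * 7) = 0.694891
Step 3: f = 0.5 + (11.5 - 0.5) * 0.694891
Step 4: f = 0.5 + 11.0 * 0.694891
Step 5: f = 8.14 cm/hr

8.14


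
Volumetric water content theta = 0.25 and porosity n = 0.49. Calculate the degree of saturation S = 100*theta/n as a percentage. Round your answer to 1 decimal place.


Step 1: S = 100 * theta_v / n
Step 2: S = 100 * 0.25 / 0.49
Step 3: S = 51.0%

51.0


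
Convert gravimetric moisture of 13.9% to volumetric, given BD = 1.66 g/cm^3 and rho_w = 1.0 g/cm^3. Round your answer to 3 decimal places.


Step 1: theta = (w / 100) * BD / rho_w
Step 2: theta = (13.9 / 100) * 1.66 / 1.0
Step 3: theta = 0.139 * 1.66
Step 4: theta = 0.231

0.231


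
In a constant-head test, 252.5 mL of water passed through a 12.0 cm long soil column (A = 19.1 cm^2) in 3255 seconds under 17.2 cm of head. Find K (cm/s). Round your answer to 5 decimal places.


Step 1: K = Q * L / (A * t * h)
Step 2: Numerator = 252.5 * 12.0 = 3030.0
Step 3: Denominator = 19.1 * 3255 * 17.2 = 1069332.6
Step 4: K = 3030.0 / 1069332.6 = 0.00283 cm/s

0.00283


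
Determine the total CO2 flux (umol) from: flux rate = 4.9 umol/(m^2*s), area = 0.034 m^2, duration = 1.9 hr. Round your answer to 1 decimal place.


Step 1: Convert time to seconds: 1.9 hr * 3600 = 6840.0 s
Step 2: Total = flux * area * time_s
Step 3: Total = 4.9 * 0.034 * 6840.0
Step 4: Total = 1139.5 umol

1139.5


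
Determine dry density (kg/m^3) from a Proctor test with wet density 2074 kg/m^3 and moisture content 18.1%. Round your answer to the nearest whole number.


Step 1: Dry density = wet density / (1 + w/100)
Step 2: Dry density = 2074 / (1 + 18.1/100)
Step 3: Dry density = 2074 / 1.181
Step 4: Dry density = 1756 kg/m^3

1756


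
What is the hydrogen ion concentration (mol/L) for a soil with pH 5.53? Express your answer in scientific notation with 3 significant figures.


Step 1: [H+] = 10^(-pH)
Step 2: [H+] = 10^(-5.53)
Step 3: [H+] = 2.95e-06 mol/L

2.95e-06


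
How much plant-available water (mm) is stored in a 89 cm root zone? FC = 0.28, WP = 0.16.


Step 1: Available water = (FC - WP) * depth * 10
Step 2: AW = (0.28 - 0.16) * 89 * 10
Step 3: AW = 0.12 * 89 * 10
Step 4: AW = 106.8 mm

106.8


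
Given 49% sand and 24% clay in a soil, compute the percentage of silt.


Step 1: sand + silt + clay = 100%
Step 2: silt = 100 - sand - clay
Step 3: silt = 100 - 49 - 24
Step 4: silt = 27%

27


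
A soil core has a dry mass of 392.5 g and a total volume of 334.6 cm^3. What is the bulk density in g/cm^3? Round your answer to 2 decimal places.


Step 1: Identify the formula: BD = dry mass / volume
Step 2: Substitute values: BD = 392.5 / 334.6
Step 3: BD = 1.17 g/cm^3

1.17


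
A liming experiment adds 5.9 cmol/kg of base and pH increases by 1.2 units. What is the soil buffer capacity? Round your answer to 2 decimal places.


Step 1: BC = change in base / change in pH
Step 2: BC = 5.9 / 1.2
Step 3: BC = 4.92 cmol/(kg*pH unit)

4.92


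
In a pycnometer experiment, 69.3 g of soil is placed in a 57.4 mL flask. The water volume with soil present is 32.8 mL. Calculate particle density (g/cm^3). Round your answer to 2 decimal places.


Step 1: Volume of solids = flask volume - water volume with soil
Step 2: V_solids = 57.4 - 32.8 = 24.6 mL
Step 3: Particle density = mass / V_solids = 69.3 / 24.6 = 2.82 g/cm^3

2.82


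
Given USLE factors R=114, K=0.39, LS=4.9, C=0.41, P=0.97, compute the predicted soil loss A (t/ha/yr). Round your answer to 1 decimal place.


Step 1: A = R * K * LS * C * P
Step 2: R * K = 114 * 0.39 = 44.46
Step 3: (R*K) * LS = 44.46 * 4.9 = 217.854
Step 4: * C * P = 217.854 * 0.41 * 0.97 = 86.6
Step 5: A = 86.6 t/(ha*yr)

86.6


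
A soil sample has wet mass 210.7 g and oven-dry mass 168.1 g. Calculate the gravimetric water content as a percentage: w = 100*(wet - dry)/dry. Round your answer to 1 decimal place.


Step 1: Water mass = wet - dry = 210.7 - 168.1 = 42.6 g
Step 2: w = 100 * water mass / dry mass
Step 3: w = 100 * 42.6 / 168.1 = 25.3%

25.3


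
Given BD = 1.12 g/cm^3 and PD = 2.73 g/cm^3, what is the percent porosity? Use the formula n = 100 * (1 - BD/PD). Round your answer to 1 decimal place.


Step 1: Formula: n = 100 * (1 - BD / PD)
Step 2: n = 100 * (1 - 1.12 / 2.73)
Step 3: n = 100 * (1 - 0.41026)
Step 4: n = 59.0%

59.0


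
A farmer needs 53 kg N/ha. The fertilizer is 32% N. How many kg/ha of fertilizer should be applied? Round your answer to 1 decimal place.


Step 1: Fertilizer rate = target N / (N content / 100)
Step 2: Rate = 53 / (32 / 100)
Step 3: Rate = 53 / 0.32
Step 4: Rate = 165.6 kg/ha

165.6


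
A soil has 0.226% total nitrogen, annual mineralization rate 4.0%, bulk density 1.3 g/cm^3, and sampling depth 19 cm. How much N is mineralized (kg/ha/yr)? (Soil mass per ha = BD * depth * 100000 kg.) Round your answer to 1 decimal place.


Step 1: Soil mass per ha = BD * depth * 100000 = 1.3 * 19 * 100000 = 2470000 kg
Step 2: Total N pool = soil mass * N%/100 = 2470000 * 0.226/100 = 5582.2 kg/ha
Step 3: N mineralized = N pool * rate%/100 = 5582.2 * 4.0/100 = 223.3 kg/ha/yr

223.3


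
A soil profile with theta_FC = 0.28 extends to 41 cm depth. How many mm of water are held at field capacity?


Step 1: Water (mm) = theta_FC * depth (cm) * 10
Step 2: Water = 0.28 * 41 * 10
Step 3: Water = 114.8 mm

114.8


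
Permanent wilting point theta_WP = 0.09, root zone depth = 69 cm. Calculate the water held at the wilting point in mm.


Step 1: Water (mm) = theta_WP * depth * 10
Step 2: Water = 0.09 * 69 * 10
Step 3: Water = 62.1 mm

62.1


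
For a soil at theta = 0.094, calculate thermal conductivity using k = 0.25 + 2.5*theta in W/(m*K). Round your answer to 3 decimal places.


Step 1: k = 0.25 + 2.5 * theta
Step 2: k = 0.25 + 2.5 * 0.094
Step 3: k = 0.25 + 0.235
Step 4: k = 0.485 W/(m*K)

0.485


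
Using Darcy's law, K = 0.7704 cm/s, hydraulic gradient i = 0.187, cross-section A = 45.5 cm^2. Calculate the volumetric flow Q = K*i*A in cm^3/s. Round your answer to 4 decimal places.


Step 1: Apply Darcy's law: Q = K * i * A
Step 2: Q = 0.7704 * 0.187 * 45.5
Step 3: Q = 6.5549 cm^3/s

6.5549


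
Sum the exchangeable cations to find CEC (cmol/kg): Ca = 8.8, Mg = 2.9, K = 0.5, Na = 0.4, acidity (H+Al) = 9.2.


Step 1: CEC = Ca + Mg + K + Na + (H+Al)
Step 2: CEC = 8.8 + 2.9 + 0.5 + 0.4 + 9.2
Step 3: CEC = 21.8 cmol/kg

21.8


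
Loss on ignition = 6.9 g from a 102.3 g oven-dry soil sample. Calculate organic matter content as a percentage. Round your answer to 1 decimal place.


Step 1: OM% = 100 * LOI / sample mass
Step 2: OM = 100 * 6.9 / 102.3
Step 3: OM = 6.7%

6.7


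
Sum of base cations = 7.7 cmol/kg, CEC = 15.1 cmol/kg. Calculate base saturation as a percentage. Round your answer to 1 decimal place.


Step 1: BS = 100 * (sum of bases) / CEC
Step 2: BS = 100 * 7.7 / 15.1
Step 3: BS = 51.0%

51.0


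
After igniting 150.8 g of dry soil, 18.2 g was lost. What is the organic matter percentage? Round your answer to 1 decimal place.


Step 1: OM% = 100 * LOI / sample mass
Step 2: OM = 100 * 18.2 / 150.8
Step 3: OM = 12.1%

12.1


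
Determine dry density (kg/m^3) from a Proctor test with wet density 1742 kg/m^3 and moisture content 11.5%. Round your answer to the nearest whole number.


Step 1: Dry density = wet density / (1 + w/100)
Step 2: Dry density = 1742 / (1 + 11.5/100)
Step 3: Dry density = 1742 / 1.115
Step 4: Dry density = 1562 kg/m^3

1562


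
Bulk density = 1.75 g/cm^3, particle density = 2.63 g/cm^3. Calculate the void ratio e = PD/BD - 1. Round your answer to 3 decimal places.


Step 1: e = PD / BD - 1
Step 2: e = 2.63 / 1.75 - 1
Step 3: e = 1.50286 - 1
Step 4: e = 0.503

0.503


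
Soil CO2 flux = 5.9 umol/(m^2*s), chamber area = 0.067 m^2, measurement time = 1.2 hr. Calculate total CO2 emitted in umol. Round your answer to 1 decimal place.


Step 1: Convert time to seconds: 1.2 hr * 3600 = 4320.0 s
Step 2: Total = flux * area * time_s
Step 3: Total = 5.9 * 0.067 * 4320.0
Step 4: Total = 1707.7 umol

1707.7


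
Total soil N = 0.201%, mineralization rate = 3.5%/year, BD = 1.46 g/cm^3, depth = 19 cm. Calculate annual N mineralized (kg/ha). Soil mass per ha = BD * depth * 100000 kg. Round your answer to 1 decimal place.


Step 1: Soil mass per ha = BD * depth * 100000 = 1.46 * 19 * 100000 = 2774000 kg
Step 2: Total N pool = soil mass * N%/100 = 2774000 * 0.201/100 = 5575.74 kg/ha
Step 3: N mineralized = N pool * rate%/100 = 5575.74 * 3.5/100 = 195.2 kg/ha/yr

195.2


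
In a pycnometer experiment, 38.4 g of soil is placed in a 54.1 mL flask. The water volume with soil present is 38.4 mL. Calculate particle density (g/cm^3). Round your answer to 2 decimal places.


Step 1: Volume of solids = flask volume - water volume with soil
Step 2: V_solids = 54.1 - 38.4 = 15.7 mL
Step 3: Particle density = mass / V_solids = 38.4 / 15.7 = 2.45 g/cm^3

2.45


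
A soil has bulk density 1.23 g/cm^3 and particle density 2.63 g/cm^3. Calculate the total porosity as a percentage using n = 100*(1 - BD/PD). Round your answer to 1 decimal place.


Step 1: Formula: n = 100 * (1 - BD / PD)
Step 2: n = 100 * (1 - 1.23 / 2.63)
Step 3: n = 100 * (1 - 0.46768)
Step 4: n = 53.2%

53.2


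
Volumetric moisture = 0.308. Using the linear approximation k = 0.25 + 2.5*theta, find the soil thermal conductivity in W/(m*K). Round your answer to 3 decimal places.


Step 1: k = 0.25 + 2.5 * theta
Step 2: k = 0.25 + 2.5 * 0.308
Step 3: k = 0.25 + 0.77
Step 4: k = 1.02 W/(m*K)

1.02


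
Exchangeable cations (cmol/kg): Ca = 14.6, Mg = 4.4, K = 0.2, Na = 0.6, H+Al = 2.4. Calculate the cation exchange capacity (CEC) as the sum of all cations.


Step 1: CEC = Ca + Mg + K + Na + (H+Al)
Step 2: CEC = 14.6 + 4.4 + 0.2 + 0.6 + 2.4
Step 3: CEC = 22.2 cmol/kg

22.2


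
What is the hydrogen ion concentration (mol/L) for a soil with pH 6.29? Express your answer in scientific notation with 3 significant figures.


Step 1: [H+] = 10^(-pH)
Step 2: [H+] = 10^(-6.29)
Step 3: [H+] = 5.13e-07 mol/L

5.13e-07


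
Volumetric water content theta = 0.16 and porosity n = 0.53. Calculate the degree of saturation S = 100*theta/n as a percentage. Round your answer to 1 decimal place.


Step 1: S = 100 * theta_v / n
Step 2: S = 100 * 0.16 / 0.53
Step 3: S = 30.2%

30.2


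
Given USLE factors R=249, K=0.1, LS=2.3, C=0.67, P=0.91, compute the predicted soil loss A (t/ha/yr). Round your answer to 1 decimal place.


Step 1: A = R * K * LS * C * P
Step 2: R * K = 249 * 0.1 = 24.9
Step 3: (R*K) * LS = 24.9 * 2.3 = 57.27
Step 4: * C * P = 57.27 * 0.67 * 0.91 = 34.9
Step 5: A = 34.9 t/(ha*yr)

34.9


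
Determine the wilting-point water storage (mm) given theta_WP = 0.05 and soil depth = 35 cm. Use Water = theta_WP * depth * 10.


Step 1: Water (mm) = theta_WP * depth * 10
Step 2: Water = 0.05 * 35 * 10
Step 3: Water = 17.5 mm

17.5


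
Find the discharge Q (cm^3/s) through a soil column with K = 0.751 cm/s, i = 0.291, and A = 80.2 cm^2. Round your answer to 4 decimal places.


Step 1: Apply Darcy's law: Q = K * i * A
Step 2: Q = 0.751 * 0.291 * 80.2
Step 3: Q = 17.527 cm^3/s

17.527


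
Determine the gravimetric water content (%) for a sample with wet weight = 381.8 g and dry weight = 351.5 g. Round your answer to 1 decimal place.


Step 1: Water mass = wet - dry = 381.8 - 351.5 = 30.3 g
Step 2: w = 100 * water mass / dry mass
Step 3: w = 100 * 30.3 / 351.5 = 8.6%

8.6


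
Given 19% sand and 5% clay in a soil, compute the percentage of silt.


Step 1: sand + silt + clay = 100%
Step 2: silt = 100 - sand - clay
Step 3: silt = 100 - 19 - 5
Step 4: silt = 76%

76


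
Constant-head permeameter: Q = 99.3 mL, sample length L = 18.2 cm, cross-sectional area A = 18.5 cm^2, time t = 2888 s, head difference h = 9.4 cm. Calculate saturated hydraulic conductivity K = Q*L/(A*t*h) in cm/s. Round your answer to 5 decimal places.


Step 1: K = Q * L / (A * t * h)
Step 2: Numerator = 99.3 * 18.2 = 1807.26
Step 3: Denominator = 18.5 * 2888 * 9.4 = 502223.2
Step 4: K = 1807.26 / 502223.2 = 0.0036 cm/s

0.0036


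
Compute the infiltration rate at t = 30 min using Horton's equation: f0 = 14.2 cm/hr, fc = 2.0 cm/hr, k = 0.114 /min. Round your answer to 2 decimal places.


Step 1: f = fc + (f0 - fc) * exp(-k * t)
Step 2: exp(-0.114 * 30) = 0.032712
Step 3: f = 2.0 + (14.2 - 2.0) * 0.032712
Step 4: f = 2.0 + 12.2 * 0.032712
Step 5: f = 2.4 cm/hr

2.4
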